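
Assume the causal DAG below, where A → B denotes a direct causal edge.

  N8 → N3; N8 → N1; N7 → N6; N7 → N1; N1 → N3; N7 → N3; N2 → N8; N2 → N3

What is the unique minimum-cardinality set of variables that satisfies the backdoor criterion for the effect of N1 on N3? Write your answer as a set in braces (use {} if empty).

Variables eligible for adjustment (non-descendants of N1, excluding N1 and N3): {N2, N6, N7, N8}.
Backdoor paths from N1 to N3:
  P1: N1 <- N7 -> N3
  P2: N1 <- N8 <- N2 -> N3
  P3: N1 <- N8 -> N3
The empty set is not sufficient: P1 (N1 <- N7 -> N3) has no collider blocking it and no conditioned non-collider, so it is open.
Try {N7, N8}:
  P1: blocked at fork node N7 ∈ conditioning set.
  P2: blocked at chain node N8 ∈ conditioning set.
  P3: blocked at fork node N8 ∈ conditioning set.
{N7, N8} contains no descendant of N1 and blocks every backdoor path.
Every element of {N7, N8} is needed (dropping N7 leaves P1 open; dropping N8 leaves P2 open), so no proper subset is valid.
Among all size-2 subsets of the eligible variables, only {N7, N8} blocks every backdoor path, so it is the unique smallest valid adjustment set.

{N7, N8}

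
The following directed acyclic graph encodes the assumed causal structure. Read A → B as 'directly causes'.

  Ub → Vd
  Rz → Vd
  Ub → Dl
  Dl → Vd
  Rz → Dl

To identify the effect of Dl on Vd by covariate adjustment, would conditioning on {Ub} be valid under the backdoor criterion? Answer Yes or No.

Backdoor paths from Dl to Vd (paths whose first edge points into Dl):
  P1: Dl <- Ub -> Vd
  P2: Dl <- Rz -> Vd
Condition 1 (no descendant of Dl in the set): holds — descendants of Dl are {Vd}; none are in {Ub}.
Condition 2 (every backdoor path blocked by {Ub}):
  P1: blocked at fork node Ub ∈ conditioning set.
  P2: open — no interior node is in the conditioning set.
{Ub} does not satisfy the backdoor criterion.

No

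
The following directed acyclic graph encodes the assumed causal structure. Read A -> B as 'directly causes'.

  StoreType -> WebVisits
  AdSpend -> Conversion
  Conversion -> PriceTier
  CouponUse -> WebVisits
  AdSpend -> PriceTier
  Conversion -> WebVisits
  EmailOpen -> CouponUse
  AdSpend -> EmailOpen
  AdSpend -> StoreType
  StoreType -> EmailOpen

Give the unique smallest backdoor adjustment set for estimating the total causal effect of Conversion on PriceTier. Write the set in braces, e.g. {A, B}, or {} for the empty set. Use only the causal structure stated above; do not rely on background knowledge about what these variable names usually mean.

Variables eligible for adjustment (non-descendants of Conversion, excluding Conversion and PriceTier): {AdSpend, CouponUse, EmailOpen, StoreType}.
Backdoor paths from Conversion to PriceTier:
  P1: Conversion <- AdSpend -> PriceTier
The empty set is not sufficient: P1 (Conversion <- AdSpend -> PriceTier) has no collider blocking it and no conditioned non-collider, so it is open.
Try {AdSpend}:
  P1: blocked at fork node AdSpend ∈ conditioning set.
{AdSpend} contains no descendant of Conversion and blocks every backdoor path.
No other singleton works — e.g. {StoreType} leaves P1 open — so {AdSpend} is the unique smallest valid adjustment set.

{AdSpend}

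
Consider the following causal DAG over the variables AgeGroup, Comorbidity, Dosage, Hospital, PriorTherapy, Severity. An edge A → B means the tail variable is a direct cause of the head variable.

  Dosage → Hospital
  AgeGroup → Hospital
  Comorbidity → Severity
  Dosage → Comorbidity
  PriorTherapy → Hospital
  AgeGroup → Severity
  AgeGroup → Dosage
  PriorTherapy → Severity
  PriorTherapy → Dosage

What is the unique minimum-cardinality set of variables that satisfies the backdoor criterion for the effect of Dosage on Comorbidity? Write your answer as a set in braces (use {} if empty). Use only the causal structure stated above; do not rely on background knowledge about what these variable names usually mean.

Variables eligible for adjustment (non-descendants of Dosage, excluding Dosage and Comorbidity): {AgeGroup, PriorTherapy}.
Backdoor paths from Dosage to Comorbidity:
  P1: Dosage <- PriorTherapy -> Severity <- Comorbidity
  P2: Dosage <- PriorTherapy -> Hospital <- AgeGroup -> Severity <- Comorbidity
  P3: Dosage <- AgeGroup -> Severity <- Comorbidity
  P4: Dosage <- AgeGroup -> Hospital <- PriorTherapy -> Severity <- Comorbidity
Each backdoor path contains an unconditioned collider, so every path is already blocked with the empty conditioning set:
  P1: blocked at collider Severity (neither it nor any descendant is in the conditioning set).
  P2: blocked at collider Hospital (neither it nor any descendant is in the conditioning set).
  P3: blocked at collider Severity (neither it nor any descendant is in the conditioning set).
  P4: blocked at collider Hospital (neither it nor any descendant is in the conditioning set).
The empty set is therefore the unique smallest valid set.

{}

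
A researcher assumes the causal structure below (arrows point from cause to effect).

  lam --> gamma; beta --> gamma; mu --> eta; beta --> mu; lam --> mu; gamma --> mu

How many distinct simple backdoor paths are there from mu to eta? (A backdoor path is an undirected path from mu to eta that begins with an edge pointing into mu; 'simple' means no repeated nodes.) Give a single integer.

A backdoor path from mu to eta is any simple undirected path whose first edge points into mu (i.e. leaves mu via a parent).
Parents of mu: {beta, gamma, lam}.
No simple path from any parent of mu reaches eta without revisiting mu, so there are no backdoor paths.

0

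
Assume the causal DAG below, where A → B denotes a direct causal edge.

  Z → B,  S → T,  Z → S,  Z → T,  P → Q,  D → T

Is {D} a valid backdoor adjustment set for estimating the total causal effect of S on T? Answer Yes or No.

No

Backdoor paths from S to T (paths whose first edge points into S):
  P1: S <- Z -> T
Condition 1 (no descendant of S in the set): holds — descendants of S are {T}; none are in {D}.
Condition 2 (every backdoor path blocked by {D}):
  P1: open — no interior node is in the conditioning set.
{D} does not satisfy the backdoor criterion.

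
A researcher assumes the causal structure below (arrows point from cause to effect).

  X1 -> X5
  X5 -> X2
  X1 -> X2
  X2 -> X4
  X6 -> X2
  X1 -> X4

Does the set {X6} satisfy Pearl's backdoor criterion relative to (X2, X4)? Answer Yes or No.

No

Backdoor paths from X2 to X4 (paths whose first edge points into X2):
  P1: X2 <- X1 -> X4
  P2: X2 <- X5 <- X1 -> X4
Condition 1 (no descendant of X2 in the set): holds — descendants of X2 are {X4}; none are in {X6}.
Condition 2 (every backdoor path blocked by {X6}):
  P1: open — no interior node is in the conditioning set.
  P2: open — no interior node is in the conditioning set.
{X6} does not satisfy the backdoor criterion.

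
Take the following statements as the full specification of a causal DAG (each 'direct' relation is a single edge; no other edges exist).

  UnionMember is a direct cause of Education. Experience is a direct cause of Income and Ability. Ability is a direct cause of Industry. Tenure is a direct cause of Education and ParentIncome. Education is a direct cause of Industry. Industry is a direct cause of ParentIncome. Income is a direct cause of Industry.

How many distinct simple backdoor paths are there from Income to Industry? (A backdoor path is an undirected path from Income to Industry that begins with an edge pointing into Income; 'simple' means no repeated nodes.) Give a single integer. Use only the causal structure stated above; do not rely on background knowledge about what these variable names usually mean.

1

A backdoor path from Income to Industry is any simple undirected path whose first edge points into Income (i.e. leaves Income via a parent).
Parents of Income: {Experience}.
Enumerating:
  P1: Income <- Experience -> Ability -> Industry
That exhausts the simple backdoor paths. Count: 1.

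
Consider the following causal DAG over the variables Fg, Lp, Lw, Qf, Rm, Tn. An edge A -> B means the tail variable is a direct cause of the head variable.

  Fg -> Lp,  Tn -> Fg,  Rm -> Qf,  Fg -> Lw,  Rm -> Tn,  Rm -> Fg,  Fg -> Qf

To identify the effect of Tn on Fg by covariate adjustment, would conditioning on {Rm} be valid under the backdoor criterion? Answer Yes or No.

Backdoor paths from Tn to Fg (paths whose first edge points into Tn):
  P1: Tn <- Rm -> Fg
  P2: Tn <- Rm -> Qf <- Fg
Condition 1 (no descendant of Tn in the set): holds — descendants of Tn are {Fg, Lp, Lw, Qf}; none are in {Rm}.
Condition 2 (every backdoor path blocked by {Rm}):
  P1: blocked at fork node Rm ∈ conditioning set.
  P2: blocked at fork node Rm ∈ conditioning set.
{Rm} satisfies the backdoor criterion.

Yes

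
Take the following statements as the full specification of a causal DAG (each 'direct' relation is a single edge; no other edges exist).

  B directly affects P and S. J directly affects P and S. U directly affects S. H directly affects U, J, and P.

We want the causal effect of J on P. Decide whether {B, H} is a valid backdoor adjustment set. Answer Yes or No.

Backdoor paths from J to P (paths whose first edge points into J):
  P1: J <- H -> U -> S <- B -> P
  P2: J <- H -> P
Condition 1 (no descendant of J in the set): holds — descendants of J are {P, S}; none are in {B, H}.
Condition 2 (every backdoor path blocked by {B, H}):
  P1: blocked at fork node H ∈ conditioning set.
  P2: blocked at fork node H ∈ conditioning set.
{B, H} satisfies the backdoor criterion.

Yes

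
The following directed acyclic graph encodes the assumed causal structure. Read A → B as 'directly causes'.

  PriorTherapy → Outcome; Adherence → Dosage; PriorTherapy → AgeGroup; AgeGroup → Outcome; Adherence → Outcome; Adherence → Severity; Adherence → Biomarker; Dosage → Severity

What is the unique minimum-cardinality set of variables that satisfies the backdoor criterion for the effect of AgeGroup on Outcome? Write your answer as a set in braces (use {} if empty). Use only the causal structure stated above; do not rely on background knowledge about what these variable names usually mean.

Variables eligible for adjustment (non-descendants of AgeGroup, excluding AgeGroup and Outcome): {Adherence, Biomarker, Dosage, PriorTherapy, Severity}.
Backdoor paths from AgeGroup to Outcome:
  P1: AgeGroup <- PriorTherapy -> Outcome
The empty set is not sufficient: P1 (AgeGroup <- PriorTherapy -> Outcome) has no collider blocking it and no conditioned non-collider, so it is open.
Try {PriorTherapy}:
  P1: blocked at fork node PriorTherapy ∈ conditioning set.
{PriorTherapy} contains no descendant of AgeGroup and blocks every backdoor path.
No other singleton works — e.g. {Adherence} leaves P1 open — so {PriorTherapy} is the unique smallest valid adjustment set.

{PriorTherapy}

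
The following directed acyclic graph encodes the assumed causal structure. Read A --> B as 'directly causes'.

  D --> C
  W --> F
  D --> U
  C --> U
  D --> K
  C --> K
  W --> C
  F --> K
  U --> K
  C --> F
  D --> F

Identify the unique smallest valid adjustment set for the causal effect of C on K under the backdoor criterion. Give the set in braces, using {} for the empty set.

Variables eligible for adjustment (non-descendants of C, excluding C and K): {D, W}.
Backdoor paths from C to K:
  P1: C <- W -> F <- D -> U -> K
  P2: C <- W -> F <- D -> K
  P3: C <- W -> F -> K
  P4: C <- D -> U -> K
  P5: C <- D -> F -> K
  P6: C <- D -> K
The empty set is not sufficient: P3 (C <- W -> F -> K) has no collider blocking it and no conditioned non-collider, so it is open.
Try {D, W}:
  P1: blocked at fork node W ∈ conditioning set.
  P2: blocked at fork node W ∈ conditioning set.
  P3: blocked at fork node W ∈ conditioning set.
  P4: blocked at fork node D ∈ conditioning set.
  P5: blocked at fork node D ∈ conditioning set.
  P6: blocked at fork node D ∈ conditioning set.
{D, W} contains no descendant of C and blocks every backdoor path.
Every element of {D, W} is needed (dropping D leaves P4 open; dropping W leaves P3 open), so no proper subset is valid.
Among all size-2 subsets of the eligible variables, only {D, W} blocks every backdoor path, so it is the unique smallest valid adjustment set.

{D, W}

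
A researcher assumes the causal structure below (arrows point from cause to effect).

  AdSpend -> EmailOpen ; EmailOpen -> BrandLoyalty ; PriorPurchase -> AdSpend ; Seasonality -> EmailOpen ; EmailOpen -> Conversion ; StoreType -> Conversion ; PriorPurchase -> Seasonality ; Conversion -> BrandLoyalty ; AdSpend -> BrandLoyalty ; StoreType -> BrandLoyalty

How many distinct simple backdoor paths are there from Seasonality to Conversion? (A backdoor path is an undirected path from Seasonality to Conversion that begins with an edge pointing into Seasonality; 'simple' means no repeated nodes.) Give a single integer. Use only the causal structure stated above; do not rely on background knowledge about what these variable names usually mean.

6

A backdoor path from Seasonality to Conversion is any simple undirected path whose first edge points into Seasonality (i.e. leaves Seasonality via a parent).
Parents of Seasonality: {PriorPurchase}.
Enumerating:
  P1: Seasonality <- PriorPurchase -> AdSpend -> EmailOpen -> Conversion
  P2: Seasonality <- PriorPurchase -> AdSpend -> EmailOpen -> BrandLoyalty <- StoreType -> Conversion
  P3: Seasonality <- PriorPurchase -> AdSpend -> EmailOpen -> BrandLoyalty <- Conversion
  P4: Seasonality <- PriorPurchase -> AdSpend -> BrandLoyalty <- StoreType -> Conversion
  P5: Seasonality <- PriorPurchase -> AdSpend -> BrandLoyalty <- EmailOpen -> Conversion
  P6: Seasonality <- PriorPurchase -> AdSpend -> BrandLoyalty <- Conversion
That exhausts the simple backdoor paths. Count: 6.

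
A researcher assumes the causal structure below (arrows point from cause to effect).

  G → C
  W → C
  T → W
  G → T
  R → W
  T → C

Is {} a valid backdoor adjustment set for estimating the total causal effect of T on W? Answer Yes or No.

Backdoor paths from T to W (paths whose first edge points into T):
  P1: T <- G -> C <- W
Condition 1 (no descendant of T in the set): holds — descendants of T are {C, W}; none are in {}.
Condition 2 (every backdoor path blocked by {}):
  P1: blocked at collider C (neither it nor any descendant is in the conditioning set).
{} satisfies the backdoor criterion.

Yes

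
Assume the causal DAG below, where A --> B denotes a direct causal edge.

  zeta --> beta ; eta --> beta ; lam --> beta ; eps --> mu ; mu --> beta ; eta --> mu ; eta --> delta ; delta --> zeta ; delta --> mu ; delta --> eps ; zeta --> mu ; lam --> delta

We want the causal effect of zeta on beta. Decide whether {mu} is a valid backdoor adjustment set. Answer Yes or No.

No

Backdoor paths from zeta to beta (paths whose first edge points into zeta):
  P1: zeta <- delta <- lam -> beta
  P2: zeta <- delta <- eta -> mu -> beta
  P3: zeta <- delta <- eta -> beta
  P4: zeta <- delta -> eps -> mu <- eta -> beta
  P5: zeta <- delta -> eps -> mu -> beta
  P6: zeta <- delta -> mu <- eta -> beta
  P7: zeta <- delta -> mu -> beta
Condition 1 (no descendant of zeta in the set): FAILS — mu is a descendant of zeta.
Condition 2 (every backdoor path blocked by {mu}):
  P1: open — no interior node is in the conditioning set.
  P2: blocked at chain node mu ∈ conditioning set.
  P3: open — no interior node is in the conditioning set.
  P4: open — collider(s) mu are conditioned on (or have a conditioned descendant) and no non-collider on the path is in the set.
  P5: blocked at chain node mu ∈ conditioning set.
  P6: open — collider(s) mu are conditioned on (or have a conditioned descendant) and no non-collider on the path is in the set.
  P7: blocked at chain node mu ∈ conditioning set.
{mu} does not satisfy the backdoor criterion.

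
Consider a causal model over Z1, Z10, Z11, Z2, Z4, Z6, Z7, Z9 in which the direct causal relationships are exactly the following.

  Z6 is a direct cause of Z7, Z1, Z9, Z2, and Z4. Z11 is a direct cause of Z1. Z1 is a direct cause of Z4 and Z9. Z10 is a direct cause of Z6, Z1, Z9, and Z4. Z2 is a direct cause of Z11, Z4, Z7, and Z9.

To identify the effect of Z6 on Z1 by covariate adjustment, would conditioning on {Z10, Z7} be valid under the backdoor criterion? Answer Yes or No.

No

Backdoor paths from Z6 to Z1 (paths whose first edge points into Z6):
  P1: Z6 <- Z10 -> Z1
  P2: Z6 <- Z10 -> Z9 <- Z2 -> Z11 -> Z1
  P3: Z6 <- Z10 -> Z9 <- Z2 -> Z4 <- Z1
  P4: Z6 <- Z10 -> Z9 <- Z1
  P5: Z6 <- Z10 -> Z4 <- Z2 -> Z11 -> Z1
  P6: Z6 <- Z10 -> Z4 <- Z2 -> Z9 <- Z1
  P7: Z6 <- Z10 -> Z4 <- Z1
Condition 1 (no descendant of Z6 in the set): FAILS — Z7 is a descendant of Z6.
Condition 2 (every backdoor path blocked by {Z10, Z7}):
  P1: blocked at fork node Z10 ∈ conditioning set.
  P2: blocked at fork node Z10 ∈ conditioning set.
  P3: blocked at fork node Z10 ∈ conditioning set.
  P4: blocked at fork node Z10 ∈ conditioning set.
  P5: blocked at fork node Z10 ∈ conditioning set.
  P6: blocked at fork node Z10 ∈ conditioning set.
  P7: blocked at fork node Z10 ∈ conditioning set.
{Z10, Z7} does not satisfy the backdoor criterion.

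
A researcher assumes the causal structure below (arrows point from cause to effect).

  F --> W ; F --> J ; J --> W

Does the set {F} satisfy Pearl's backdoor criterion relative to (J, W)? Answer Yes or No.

Yes

Backdoor paths from J to W (paths whose first edge points into J):
  P1: J <- F -> W
Condition 1 (no descendant of J in the set): holds — descendants of J are {W}; none are in {F}.
Condition 2 (every backdoor path blocked by {F}):
  P1: blocked at fork node F ∈ conditioning set.
{F} satisfies the backdoor criterion.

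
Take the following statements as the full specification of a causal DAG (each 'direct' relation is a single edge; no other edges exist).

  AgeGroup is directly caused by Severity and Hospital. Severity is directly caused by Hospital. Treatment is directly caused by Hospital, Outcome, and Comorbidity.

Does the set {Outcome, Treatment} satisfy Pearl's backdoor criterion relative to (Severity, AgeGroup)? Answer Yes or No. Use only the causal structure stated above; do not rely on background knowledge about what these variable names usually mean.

No

Backdoor paths from Severity to AgeGroup (paths whose first edge points into Severity):
  P1: Severity <- Hospital -> AgeGroup
Condition 1 (no descendant of Severity in the set): holds — descendants of Severity are {AgeGroup}; none are in {Outcome, Treatment}.
Condition 2 (every backdoor path blocked by {Outcome, Treatment}):
  P1: open — no interior node is in the conditioning set.
{Outcome, Treatment} does not satisfy the backdoor criterion.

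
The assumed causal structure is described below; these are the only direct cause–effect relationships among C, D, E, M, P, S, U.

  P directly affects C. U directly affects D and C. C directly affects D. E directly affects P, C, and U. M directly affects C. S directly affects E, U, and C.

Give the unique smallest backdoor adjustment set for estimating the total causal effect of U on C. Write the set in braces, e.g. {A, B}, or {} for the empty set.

Variables eligible for adjustment (non-descendants of U, excluding U and C): {E, M, P, S}.
Backdoor paths from U to C:
  P1: U <- S -> E -> P -> C
  P2: U <- S -> E -> C
  P3: U <- S -> C
  P4: U <- E <- S -> C
  P5: U <- E -> P -> C
  P6: U <- E -> C
The empty set is not sufficient: P1 (U <- S -> E -> P -> C) has no collider blocking it and no conditioned non-collider, so it is open.
Try {E, S}:
  P1: blocked at fork node S ∈ conditioning set.
  P2: blocked at fork node S ∈ conditioning set.
  P3: blocked at fork node S ∈ conditioning set.
  P4: blocked at chain node E ∈ conditioning set.
  P5: blocked at fork node E ∈ conditioning set.
  P6: blocked at fork node E ∈ conditioning set.
{E, S} contains no descendant of U and blocks every backdoor path.
Every element of {E, S} is needed (dropping E leaves P5 open; dropping S leaves P3 open), so no proper subset is valid.
Among all size-2 subsets of the eligible variables, only {E, S} blocks every backdoor path, so it is the unique smallest valid adjustment set.

{E, S}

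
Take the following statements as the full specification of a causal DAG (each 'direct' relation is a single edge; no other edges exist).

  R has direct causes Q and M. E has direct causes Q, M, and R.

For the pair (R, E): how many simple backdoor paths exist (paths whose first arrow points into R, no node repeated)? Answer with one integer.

2

A backdoor path from R to E is any simple undirected path whose first edge points into R (i.e. leaves R via a parent).
Parents of R: {M, Q}.
Enumerating:
  P1: R <- M -> E
  P2: R <- Q -> E
That exhausts the simple backdoor paths. Count: 2.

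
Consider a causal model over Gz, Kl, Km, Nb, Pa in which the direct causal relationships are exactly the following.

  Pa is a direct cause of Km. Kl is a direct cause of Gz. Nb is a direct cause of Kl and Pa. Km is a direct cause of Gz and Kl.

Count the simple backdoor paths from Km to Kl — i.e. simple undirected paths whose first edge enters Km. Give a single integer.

A backdoor path from Km to Kl is any simple undirected path whose first edge points into Km (i.e. leaves Km via a parent).
Parents of Km: {Pa}.
Enumerating:
  P1: Km <- Pa <- Nb -> Kl
That exhausts the simple backdoor paths. Count: 1.

1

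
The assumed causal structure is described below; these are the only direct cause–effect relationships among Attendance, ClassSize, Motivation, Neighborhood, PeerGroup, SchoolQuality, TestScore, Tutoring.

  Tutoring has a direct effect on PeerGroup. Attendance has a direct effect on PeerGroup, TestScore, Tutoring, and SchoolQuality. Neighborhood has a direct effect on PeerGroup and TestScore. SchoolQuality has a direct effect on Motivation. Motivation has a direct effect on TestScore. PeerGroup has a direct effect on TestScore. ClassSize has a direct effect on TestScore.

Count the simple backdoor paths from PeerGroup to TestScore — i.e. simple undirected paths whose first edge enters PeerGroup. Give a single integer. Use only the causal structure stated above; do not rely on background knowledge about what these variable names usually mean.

A backdoor path from PeerGroup to TestScore is any simple undirected path whose first edge points into PeerGroup (i.e. leaves PeerGroup via a parent).
Parents of PeerGroup: {Attendance, Neighborhood, Tutoring}.
Enumerating:
  P1: PeerGroup <- Attendance -> SchoolQuality -> Motivation -> TestScore
  P2: PeerGroup <- Attendance -> TestScore
  P3: PeerGroup <- Tutoring <- Attendance -> SchoolQuality -> Motivation -> TestScore
  P4: PeerGroup <- Tutoring <- Attendance -> TestScore
  P5: PeerGroup <- Neighborhood -> TestScore
That exhausts the simple backdoor paths. Count: 5.

5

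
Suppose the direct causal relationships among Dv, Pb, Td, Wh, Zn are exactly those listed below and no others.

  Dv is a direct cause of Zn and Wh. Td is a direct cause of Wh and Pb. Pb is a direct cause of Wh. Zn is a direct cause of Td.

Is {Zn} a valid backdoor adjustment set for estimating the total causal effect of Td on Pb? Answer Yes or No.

Yes

Backdoor paths from Td to Pb (paths whose first edge points into Td):
  P1: Td <- Zn <- Dv -> Wh <- Pb
Condition 1 (no descendant of Td in the set): holds — descendants of Td are {Pb, Wh}; none are in {Zn}.
Condition 2 (every backdoor path blocked by {Zn}):
  P1: blocked at chain node Zn ∈ conditioning set.
{Zn} satisfies the backdoor criterion.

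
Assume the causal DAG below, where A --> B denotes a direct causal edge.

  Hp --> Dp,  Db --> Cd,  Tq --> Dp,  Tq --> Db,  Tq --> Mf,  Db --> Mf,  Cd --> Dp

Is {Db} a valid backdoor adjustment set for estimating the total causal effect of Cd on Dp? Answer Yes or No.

Yes

Backdoor paths from Cd to Dp (paths whose first edge points into Cd):
  P1: Cd <- Db <- Tq -> Dp
  P2: Cd <- Db -> Mf <- Tq -> Dp
Condition 1 (no descendant of Cd in the set): holds — descendants of Cd are {Dp}; none are in {Db}.
Condition 2 (every backdoor path blocked by {Db}):
  P1: blocked at chain node Db ∈ conditioning set.
  P2: blocked at fork node Db ∈ conditioning set.
{Db} satisfies the backdoor criterion.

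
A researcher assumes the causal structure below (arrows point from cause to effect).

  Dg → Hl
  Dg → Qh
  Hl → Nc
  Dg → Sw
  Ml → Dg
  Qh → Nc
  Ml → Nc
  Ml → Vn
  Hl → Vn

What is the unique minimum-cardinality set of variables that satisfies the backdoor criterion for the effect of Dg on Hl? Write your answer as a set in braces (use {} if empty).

{}

Variables eligible for adjustment (non-descendants of Dg, excluding Dg and Hl): {Ml}.
Backdoor paths from Dg to Hl:
  P1: Dg <- Ml -> Vn <- Hl
  P2: Dg <- Ml -> Nc <- Hl
Each backdoor path contains an unconditioned collider, so every path is already blocked with the empty conditioning set:
  P1: blocked at collider Vn (neither it nor any descendant is in the conditioning set).
  P2: blocked at collider Nc (neither it nor any descendant is in the conditioning set).
The empty set is therefore the unique smallest valid set.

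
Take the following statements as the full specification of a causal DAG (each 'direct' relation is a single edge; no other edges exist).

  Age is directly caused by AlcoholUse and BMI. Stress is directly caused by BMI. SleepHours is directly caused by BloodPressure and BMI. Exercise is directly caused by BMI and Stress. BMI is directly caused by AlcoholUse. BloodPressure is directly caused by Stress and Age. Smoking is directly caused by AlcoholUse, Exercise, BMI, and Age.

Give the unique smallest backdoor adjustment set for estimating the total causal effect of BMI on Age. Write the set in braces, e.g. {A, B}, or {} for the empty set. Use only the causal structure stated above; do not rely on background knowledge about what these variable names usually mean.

{AlcoholUse}

Variables eligible for adjustment (non-descendants of BMI, excluding BMI and Age): {AlcoholUse}.
Backdoor paths from BMI to Age:
  P1: BMI <- AlcoholUse -> Age
  P2: BMI <- AlcoholUse -> Smoking <- Age
  P3: BMI <- AlcoholUse -> Smoking <- Exercise <- Stress -> BloodPressure <- Age
The empty set is not sufficient: P1 (BMI <- AlcoholUse -> Age) has no collider blocking it and no conditioned non-collider, so it is open.
Try {AlcoholUse}:
  P1: blocked at fork node AlcoholUse ∈ conditioning set.
  P2: blocked at fork node AlcoholUse ∈ conditioning set.
  P3: blocked at fork node AlcoholUse ∈ conditioning set.
{AlcoholUse} contains no descendant of BMI and blocks every backdoor path.
{AlcoholUse} is the unique smallest valid adjustment set.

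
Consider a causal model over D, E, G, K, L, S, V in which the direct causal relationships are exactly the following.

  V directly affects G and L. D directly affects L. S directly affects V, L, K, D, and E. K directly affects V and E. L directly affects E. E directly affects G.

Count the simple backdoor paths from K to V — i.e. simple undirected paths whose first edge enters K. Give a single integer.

7

A backdoor path from K to V is any simple undirected path whose first edge points into K (i.e. leaves K via a parent).
Parents of K: {S}.
Enumerating:
  P1: K <- S -> D -> L <- V
  P2: K <- S -> D -> L -> E -> G <- V
  P3: K <- S -> V
  P4: K <- S -> L <- V
  P5: K <- S -> L -> E -> G <- V
  P6: K <- S -> E <- L <- V
  P7: K <- S -> E -> G <- V
That exhausts the simple backdoor paths. Count: 7.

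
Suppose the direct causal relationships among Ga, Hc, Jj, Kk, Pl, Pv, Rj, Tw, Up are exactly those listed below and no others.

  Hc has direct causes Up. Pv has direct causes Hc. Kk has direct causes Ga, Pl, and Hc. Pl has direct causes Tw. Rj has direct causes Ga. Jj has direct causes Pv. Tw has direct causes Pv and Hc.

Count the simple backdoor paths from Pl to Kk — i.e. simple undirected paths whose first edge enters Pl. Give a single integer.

2

A backdoor path from Pl to Kk is any simple undirected path whose first edge points into Pl (i.e. leaves Pl via a parent).
Parents of Pl: {Tw}.
Enumerating:
  P1: Pl <- Tw <- Hc -> Kk
  P2: Pl <- Tw <- Pv <- Hc -> Kk
That exhausts the simple backdoor paths. Count: 2.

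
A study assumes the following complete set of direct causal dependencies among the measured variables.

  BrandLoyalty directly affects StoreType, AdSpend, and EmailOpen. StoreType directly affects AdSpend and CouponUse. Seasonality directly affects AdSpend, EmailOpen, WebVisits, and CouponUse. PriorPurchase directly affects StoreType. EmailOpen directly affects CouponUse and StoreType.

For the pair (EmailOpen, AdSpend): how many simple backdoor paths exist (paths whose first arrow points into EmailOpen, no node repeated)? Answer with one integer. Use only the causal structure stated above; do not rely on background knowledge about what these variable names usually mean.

A backdoor path from EmailOpen to AdSpend is any simple undirected path whose first edge points into EmailOpen (i.e. leaves EmailOpen via a parent).
Parents of EmailOpen: {BrandLoyalty, Seasonality}.
Enumerating:
  P1: EmailOpen <- BrandLoyalty -> StoreType -> AdSpend
  P2: EmailOpen <- BrandLoyalty -> StoreType -> CouponUse <- Seasonality -> AdSpend
  P3: EmailOpen <- BrandLoyalty -> AdSpend
  P4: EmailOpen <- Seasonality -> AdSpend
  P5: EmailOpen <- Seasonality -> CouponUse <- StoreType <- BrandLoyalty -> AdSpend
  P6: EmailOpen <- Seasonality -> CouponUse <- StoreType -> AdSpend
That exhausts the simple backdoor paths. Count: 6.

6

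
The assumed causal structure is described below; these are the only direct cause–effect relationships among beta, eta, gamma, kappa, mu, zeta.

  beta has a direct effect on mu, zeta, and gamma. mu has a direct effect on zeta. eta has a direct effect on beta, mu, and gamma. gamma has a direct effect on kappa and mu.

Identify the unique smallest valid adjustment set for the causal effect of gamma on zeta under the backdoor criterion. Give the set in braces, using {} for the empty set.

Variables eligible for adjustment (non-descendants of gamma, excluding gamma and zeta): {beta, eta}.
Backdoor paths from gamma to zeta:
  P1: gamma <- eta -> beta -> mu -> zeta
  P2: gamma <- eta -> beta -> zeta
  P3: gamma <- eta -> mu <- beta -> zeta
  P4: gamma <- eta -> mu -> zeta
  P5: gamma <- beta <- eta -> mu -> zeta
  P6: gamma <- beta -> mu -> zeta
  P7: gamma <- beta -> zeta
The empty set is not sufficient: P1 (gamma <- eta -> beta -> mu -> zeta) has no collider blocking it and no conditioned non-collider, so it is open.
Try {beta, eta}:
  P1: blocked at fork node eta ∈ conditioning set.
  P2: blocked at fork node eta ∈ conditioning set.
  P3: blocked at fork node eta ∈ conditioning set.
  P4: blocked at fork node eta ∈ conditioning set.
  P5: blocked at chain node beta ∈ conditioning set.
  P6: blocked at fork node beta ∈ conditioning set.
  P7: blocked at fork node beta ∈ conditioning set.
{beta, eta} contains no descendant of gamma and blocks every backdoor path.
Every element of {beta, eta} is needed (dropping beta leaves P6 open; dropping eta leaves P4 open), so no proper subset is valid.
Among all size-2 subsets of the eligible variables, only {beta, eta} blocks every backdoor path, so it is the unique smallest valid adjustment set.

{beta, eta}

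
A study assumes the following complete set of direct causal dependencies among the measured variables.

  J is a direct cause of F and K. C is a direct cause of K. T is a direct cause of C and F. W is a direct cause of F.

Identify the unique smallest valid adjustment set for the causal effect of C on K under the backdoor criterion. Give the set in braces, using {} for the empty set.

{}

Variables eligible for adjustment (non-descendants of C, excluding C and K): {F, J, T, W}.
Backdoor paths from C to K:
  P1: C <- T -> F <- J -> K
Each backdoor path contains an unconditioned collider, so every path is already blocked with the empty conditioning set:
  P1: blocked at collider F (neither it nor any descendant is in the conditioning set).
The empty set is therefore the unique smallest valid set.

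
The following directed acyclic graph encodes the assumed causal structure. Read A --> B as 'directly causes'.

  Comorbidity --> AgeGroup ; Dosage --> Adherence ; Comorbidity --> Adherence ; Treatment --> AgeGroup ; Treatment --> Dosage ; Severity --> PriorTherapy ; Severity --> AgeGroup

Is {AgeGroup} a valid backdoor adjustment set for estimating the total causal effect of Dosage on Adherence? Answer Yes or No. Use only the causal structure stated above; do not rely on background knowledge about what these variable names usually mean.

No

Backdoor paths from Dosage to Adherence (paths whose first edge points into Dosage):
  P1: Dosage <- Treatment -> AgeGroup <- Comorbidity -> Adherence
Condition 1 (no descendant of Dosage in the set): holds — descendants of Dosage are {Adherence}; none are in {AgeGroup}.
Condition 2 (every backdoor path blocked by {AgeGroup}):
  P1: open — collider(s) AgeGroup are conditioned on (or have a conditioned descendant) and no non-collider on the path is in the set.
{AgeGroup} does not satisfy the backdoor criterion.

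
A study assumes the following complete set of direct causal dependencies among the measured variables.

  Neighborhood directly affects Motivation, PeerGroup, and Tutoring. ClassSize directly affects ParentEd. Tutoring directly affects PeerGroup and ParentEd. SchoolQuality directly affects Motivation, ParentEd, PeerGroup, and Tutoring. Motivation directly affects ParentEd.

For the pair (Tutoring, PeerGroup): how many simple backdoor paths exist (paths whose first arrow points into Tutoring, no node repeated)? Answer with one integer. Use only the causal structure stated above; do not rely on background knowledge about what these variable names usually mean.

A backdoor path from Tutoring to PeerGroup is any simple undirected path whose first edge points into Tutoring (i.e. leaves Tutoring via a parent).
Parents of Tutoring: {Neighborhood, SchoolQuality}.
Enumerating:
  P1: Tutoring <- Neighborhood -> Motivation <- SchoolQuality -> PeerGroup
  P2: Tutoring <- Neighborhood -> Motivation -> ParentEd <- SchoolQuality -> PeerGroup
  P3: Tutoring <- Neighborhood -> PeerGroup
  P4: Tutoring <- SchoolQuality -> Motivation <- Neighborhood -> PeerGroup
  P5: Tutoring <- SchoolQuality -> ParentEd <- Motivation <- Neighborhood -> PeerGroup
  P6: Tutoring <- SchoolQuality -> PeerGroup
That exhausts the simple backdoor paths. Count: 6.

6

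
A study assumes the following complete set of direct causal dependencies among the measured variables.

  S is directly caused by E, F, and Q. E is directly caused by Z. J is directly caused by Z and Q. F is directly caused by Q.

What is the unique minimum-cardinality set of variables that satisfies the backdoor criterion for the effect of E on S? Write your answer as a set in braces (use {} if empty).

Variables eligible for adjustment (non-descendants of E, excluding E and S): {F, J, Q, Z}.
Backdoor paths from E to S:
  P1: E <- Z -> J <- Q -> F -> S
  P2: E <- Z -> J <- Q -> S
Each backdoor path contains an unconditioned collider, so every path is already blocked with the empty conditioning set:
  P1: blocked at collider J (neither it nor any descendant is in the conditioning set).
  P2: blocked at collider J (neither it nor any descendant is in the conditioning set).
The empty set is therefore the unique smallest valid set.

{}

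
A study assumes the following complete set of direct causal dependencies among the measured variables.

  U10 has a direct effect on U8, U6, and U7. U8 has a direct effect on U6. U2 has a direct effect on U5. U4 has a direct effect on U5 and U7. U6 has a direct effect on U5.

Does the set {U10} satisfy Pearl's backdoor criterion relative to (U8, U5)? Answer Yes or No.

Backdoor paths from U8 to U5 (paths whose first edge points into U8):
  P1: U8 <- U10 -> U6 -> U5
  P2: U8 <- U10 -> U7 <- U4 -> U5
Condition 1 (no descendant of U8 in the set): holds — descendants of U8 are {U5, U6}; none are in {U10}.
Condition 2 (every backdoor path blocked by {U10}):
  P1: blocked at fork node U10 ∈ conditioning set.
  P2: blocked at fork node U10 ∈ conditioning set.
{U10} satisfies the backdoor criterion.

Yes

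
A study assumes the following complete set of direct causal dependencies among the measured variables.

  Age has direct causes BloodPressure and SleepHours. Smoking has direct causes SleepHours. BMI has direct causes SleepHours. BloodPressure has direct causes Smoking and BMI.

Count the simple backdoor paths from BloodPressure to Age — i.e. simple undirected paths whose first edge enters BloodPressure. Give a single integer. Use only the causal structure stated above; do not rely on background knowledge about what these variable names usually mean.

A backdoor path from BloodPressure to Age is any simple undirected path whose first edge points into BloodPressure (i.e. leaves BloodPressure via a parent).
Parents of BloodPressure: {BMI, Smoking}.
Enumerating:
  P1: BloodPressure <- BMI <- SleepHours -> Age
  P2: BloodPressure <- Smoking <- SleepHours -> Age
That exhausts the simple backdoor paths. Count: 2.

2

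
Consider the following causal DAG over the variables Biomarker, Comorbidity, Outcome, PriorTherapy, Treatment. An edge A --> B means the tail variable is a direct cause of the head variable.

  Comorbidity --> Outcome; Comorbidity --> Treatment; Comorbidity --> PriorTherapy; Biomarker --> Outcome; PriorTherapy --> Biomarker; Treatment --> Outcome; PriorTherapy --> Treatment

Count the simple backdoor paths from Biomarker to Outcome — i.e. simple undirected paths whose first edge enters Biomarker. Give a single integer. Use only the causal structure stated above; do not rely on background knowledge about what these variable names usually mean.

A backdoor path from Biomarker to Outcome is any simple undirected path whose first edge points into Biomarker (i.e. leaves Biomarker via a parent).
Parents of Biomarker: {PriorTherapy}.
Enumerating:
  P1: Biomarker <- PriorTherapy <- Comorbidity -> Treatment -> Outcome
  P2: Biomarker <- PriorTherapy <- Comorbidity -> Outcome
  P3: Biomarker <- PriorTherapy -> Treatment <- Comorbidity -> Outcome
  P4: Biomarker <- PriorTherapy -> Treatment -> Outcome
That exhausts the simple backdoor paths. Count: 4.

4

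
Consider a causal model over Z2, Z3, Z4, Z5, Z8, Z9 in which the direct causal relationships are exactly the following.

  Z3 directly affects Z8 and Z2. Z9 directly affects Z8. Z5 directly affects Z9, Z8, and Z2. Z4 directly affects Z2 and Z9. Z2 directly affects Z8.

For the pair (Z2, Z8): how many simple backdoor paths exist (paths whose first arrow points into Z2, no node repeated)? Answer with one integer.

A backdoor path from Z2 to Z8 is any simple undirected path whose first edge points into Z2 (i.e. leaves Z2 via a parent).
Parents of Z2: {Z3, Z4, Z5}.
Enumerating:
  P1: Z2 <- Z3 -> Z8
  P2: Z2 <- Z4 -> Z9 <- Z5 -> Z8
  P3: Z2 <- Z4 -> Z9 -> Z8
  P4: Z2 <- Z5 -> Z9 -> Z8
  P5: Z2 <- Z5 -> Z8
That exhausts the simple backdoor paths. Count: 5.

5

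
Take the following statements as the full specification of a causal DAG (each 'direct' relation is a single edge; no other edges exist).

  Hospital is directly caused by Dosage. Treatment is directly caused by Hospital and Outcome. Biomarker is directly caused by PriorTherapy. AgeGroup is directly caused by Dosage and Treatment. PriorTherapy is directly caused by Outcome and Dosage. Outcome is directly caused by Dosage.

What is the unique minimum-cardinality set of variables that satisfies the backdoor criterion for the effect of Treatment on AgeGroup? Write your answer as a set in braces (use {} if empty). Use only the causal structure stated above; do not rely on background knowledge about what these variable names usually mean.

{Dosage}

Variables eligible for adjustment (non-descendants of Treatment, excluding Treatment and AgeGroup): {Biomarker, Dosage, Hospital, Outcome, PriorTherapy}.
Backdoor paths from Treatment to AgeGroup:
  P1: Treatment <- Hospital <- Dosage -> AgeGroup
  P2: Treatment <- Outcome <- Dosage -> AgeGroup
  P3: Treatment <- Outcome -> PriorTherapy <- Dosage -> AgeGroup
The empty set is not sufficient: P1 (Treatment <- Hospital <- Dosage -> AgeGroup) has no collider blocking it and no conditioned non-collider, so it is open.
Try {Dosage}:
  P1: blocked at fork node Dosage ∈ conditioning set.
  P2: blocked at fork node Dosage ∈ conditioning set.
  P3: blocked at collider PriorTherapy (neither it nor any descendant is in the conditioning set).
{Dosage} contains no descendant of Treatment and blocks every backdoor path.
No other singleton works — e.g. {Hospital} leaves P2 open — so {Dosage} is the unique smallest valid adjustment set.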